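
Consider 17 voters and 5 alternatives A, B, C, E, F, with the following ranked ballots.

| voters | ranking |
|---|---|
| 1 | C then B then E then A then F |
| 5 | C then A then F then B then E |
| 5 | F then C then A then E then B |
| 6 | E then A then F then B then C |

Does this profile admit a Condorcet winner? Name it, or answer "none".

Pairwise majorities:
A vs B: A wins 16–1.
A vs C: A preferred on 6 ballots; C wins 11–6.
A vs E: A wins 10–7.
A vs F: 1+5+6 = 12 for A, 5 for F — A by 12–5.
B vs C: 6 for B, 11 for C — C by 11–6.
B vs E: 6 to 11, E.
B–F: F 16–1.
C–E: C 11–6.
C vs F: F, 11–6.
E vs F: F wins 10–7.
No alternative is unbeaten: A loses to C; B loses to A; C loses to F; E loses to A; F loses to A. In particular A beats F beats C beats A is a majority cycle — no Condorcet winner exists.

none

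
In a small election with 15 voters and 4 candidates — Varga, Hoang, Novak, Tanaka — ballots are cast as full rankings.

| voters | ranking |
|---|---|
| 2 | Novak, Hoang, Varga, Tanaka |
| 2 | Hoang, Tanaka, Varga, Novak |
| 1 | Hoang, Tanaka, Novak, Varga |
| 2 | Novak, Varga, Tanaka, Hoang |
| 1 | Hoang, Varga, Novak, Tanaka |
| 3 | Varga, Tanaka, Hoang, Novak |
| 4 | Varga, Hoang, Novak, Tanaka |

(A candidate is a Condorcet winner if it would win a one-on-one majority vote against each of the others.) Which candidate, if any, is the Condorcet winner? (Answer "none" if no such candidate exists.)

Check each pair by majority over 15 ballots:
Varga–Hoang: Varga 9–6.
Varga vs Novak: Varga is ranked higher on 2+1+3+4 = 10 ballots, Novak on 5. Varga wins 10–5.
Varga vs Tanaka: 12 to 3, Varga.
Hoang vs Novak: 11 to 4, Hoang.
Hoang vs Tanaka: Hoang wins 10–5.
Novak vs Tanaka: 9 to 6, Novak.
Varga beats each of Hoang, Novak, Tanaka — Varga is the Condorcet winner.

Varga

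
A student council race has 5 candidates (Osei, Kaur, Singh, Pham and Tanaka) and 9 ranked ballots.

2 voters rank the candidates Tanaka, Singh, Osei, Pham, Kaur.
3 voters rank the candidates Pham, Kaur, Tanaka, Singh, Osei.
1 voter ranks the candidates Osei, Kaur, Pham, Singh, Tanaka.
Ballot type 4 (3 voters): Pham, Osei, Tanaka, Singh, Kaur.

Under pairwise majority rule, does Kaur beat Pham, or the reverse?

Pham

Ballots ranking Kaur above Pham: 1.
Ballots ranking Pham above Kaur: 9 − 1 = 8.
Pham wins the head-to-head 8–1.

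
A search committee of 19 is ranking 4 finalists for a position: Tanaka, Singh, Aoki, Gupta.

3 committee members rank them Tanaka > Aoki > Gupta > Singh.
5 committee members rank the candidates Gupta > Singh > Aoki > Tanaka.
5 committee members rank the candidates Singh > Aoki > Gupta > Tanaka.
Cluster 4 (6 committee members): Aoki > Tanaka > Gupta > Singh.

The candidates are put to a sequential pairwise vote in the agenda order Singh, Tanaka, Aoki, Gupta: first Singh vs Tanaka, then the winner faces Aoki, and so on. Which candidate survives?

Round 1: Singh vs Tanaka — 10–9, Singh advances.
Round 2: Singh vs Aoki — 10–9, Singh advances.
Round 3: Singh vs Gupta — 5–14, Gupta advances.
Gupta survives the agenda.

Gupta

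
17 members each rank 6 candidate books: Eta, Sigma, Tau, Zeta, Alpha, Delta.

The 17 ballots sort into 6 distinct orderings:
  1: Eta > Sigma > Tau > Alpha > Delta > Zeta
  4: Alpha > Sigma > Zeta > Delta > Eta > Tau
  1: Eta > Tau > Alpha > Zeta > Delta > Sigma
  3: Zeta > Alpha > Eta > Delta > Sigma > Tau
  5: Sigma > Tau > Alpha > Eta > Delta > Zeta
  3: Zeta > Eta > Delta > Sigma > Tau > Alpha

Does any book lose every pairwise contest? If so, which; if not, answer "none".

none

Head-to-head results (17 members):
Eta vs Sigma: Eta preferred on 1+1+3+3 = 8 ballots; Sigma wins 9–8.
Eta vs Tau: Eta is ranked higher on 1+4+1+3+3 = 12 ballots, Tau on 5. Eta wins 12–5.
Eta vs Zeta: 7 to 10, Zeta.
Eta vs Alpha: 1+1+3 = 5 for Eta, 12 for Alpha — Alpha by 12–5.
Eta vs Delta: Eta is ranked higher on 1+1+3+5+3 = 13 ballots, Delta on 4. Eta wins 13–4.
Sigma vs Tau: 16 to 1, Sigma.
Sigma vs Zeta: Sigma wins 10–7.
Sigma–Alpha: Sigma 9–8.
Sigma vs Delta: Sigma, 10–7.
Tau vs Zeta: Zeta wins 10–7.
Tau vs Alpha: Tau preferred on 1+1+5+3 = 10 ballots; Tau wins 10–7.
Tau vs Delta: 7 to 10, Delta.
Zeta vs Alpha: Alpha, 11–6.
Zeta vs Delta: 11 to 6, Zeta.
Alpha vs Delta: Alpha preferred on 1+4+1+3+5 = 14 ballots; Alpha wins 14–3.
Every book wins at least one matchup (Eta beats Tau; Sigma beats Eta; Tau beats Alpha; Zeta beats Eta; Alpha beats Eta; Delta beats Tau), so there is no Condorcet loser.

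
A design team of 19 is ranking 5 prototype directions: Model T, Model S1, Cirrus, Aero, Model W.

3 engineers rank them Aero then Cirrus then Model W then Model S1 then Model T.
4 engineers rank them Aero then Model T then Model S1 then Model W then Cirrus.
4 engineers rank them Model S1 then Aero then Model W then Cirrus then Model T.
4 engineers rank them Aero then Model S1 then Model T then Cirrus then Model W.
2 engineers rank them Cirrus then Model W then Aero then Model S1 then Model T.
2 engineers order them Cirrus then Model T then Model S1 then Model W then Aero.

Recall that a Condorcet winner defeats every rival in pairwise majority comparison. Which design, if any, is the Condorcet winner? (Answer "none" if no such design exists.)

Aero

Pairwise majorities:
Model T–Model S1: Model S1 13–6.
Model T vs Cirrus: Cirrus wins 11–8.
Model T vs Aero: Aero wins 17–2.
Model T–Model W: Model T 10–9.
Model S1 vs Cirrus: Model S1, 12–7.
Model S1 vs Aero: Aero wins 13–6.
Model S1–Model W: Model S1 14–5.
Cirrus vs Aero: Aero wins 15–4.
Cirrus vs Model W: Cirrus, 11–8.
Aero vs Model W: Aero wins 15–4.
Only Aero has no losses; Aero is the Condorcet winner.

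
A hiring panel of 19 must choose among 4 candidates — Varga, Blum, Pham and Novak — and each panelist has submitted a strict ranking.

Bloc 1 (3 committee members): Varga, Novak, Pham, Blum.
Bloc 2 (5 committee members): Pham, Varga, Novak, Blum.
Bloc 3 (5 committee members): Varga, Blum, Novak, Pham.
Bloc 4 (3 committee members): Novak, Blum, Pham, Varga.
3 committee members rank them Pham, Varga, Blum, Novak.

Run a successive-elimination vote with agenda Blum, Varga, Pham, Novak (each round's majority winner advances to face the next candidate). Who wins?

Novak

Round 1: Blum vs Varga — 3–16, Varga advances.
Round 2: Varga vs Pham — 8–11, Pham advances.
Round 3: Pham vs Novak — 8–11, Novak advances.
The agenda winner is Novak.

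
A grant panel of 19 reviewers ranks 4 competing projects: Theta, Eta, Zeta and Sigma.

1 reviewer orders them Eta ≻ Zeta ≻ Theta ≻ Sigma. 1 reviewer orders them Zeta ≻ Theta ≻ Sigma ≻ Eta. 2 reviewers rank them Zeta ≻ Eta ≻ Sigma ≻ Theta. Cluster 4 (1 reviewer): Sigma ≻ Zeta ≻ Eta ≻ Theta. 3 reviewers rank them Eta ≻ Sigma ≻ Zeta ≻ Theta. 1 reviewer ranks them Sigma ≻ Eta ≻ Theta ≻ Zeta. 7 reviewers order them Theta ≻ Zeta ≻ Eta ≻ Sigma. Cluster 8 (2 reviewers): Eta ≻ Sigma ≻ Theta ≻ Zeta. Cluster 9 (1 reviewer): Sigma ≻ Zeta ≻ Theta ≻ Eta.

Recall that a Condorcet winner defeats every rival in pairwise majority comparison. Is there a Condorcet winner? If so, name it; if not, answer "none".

none

Head-to-head results (19 reviewers):
Theta–Eta: Eta 10–9.
Theta vs Zeta: Theta wins 10–9.
Theta vs Sigma: Sigma, 10–9.
Eta vs Zeta: Zeta, 12–7.
Eta vs Sigma: Eta wins 15–4.
Zeta vs Sigma: Zeta, 11–8.
Every project loses at least once (Theta loses to Eta; Eta loses to Zeta; Zeta loses to Theta; Sigma loses to Eta). The majority relation contains the cycle Theta → Zeta → Eta → Theta, so there is no Condorcet winner.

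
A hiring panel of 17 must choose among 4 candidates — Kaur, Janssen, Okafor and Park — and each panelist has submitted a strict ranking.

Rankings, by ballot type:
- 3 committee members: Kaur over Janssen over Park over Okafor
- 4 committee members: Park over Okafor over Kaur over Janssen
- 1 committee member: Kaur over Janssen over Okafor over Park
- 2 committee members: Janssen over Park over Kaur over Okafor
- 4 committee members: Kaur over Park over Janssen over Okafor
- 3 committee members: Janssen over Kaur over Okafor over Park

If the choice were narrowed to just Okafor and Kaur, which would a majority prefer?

Kaur

Ballots ranking Okafor above Kaur: 4.
Ballots ranking Kaur above Okafor: 17 − 4 = 13.
Kaur wins the head-to-head 13–4.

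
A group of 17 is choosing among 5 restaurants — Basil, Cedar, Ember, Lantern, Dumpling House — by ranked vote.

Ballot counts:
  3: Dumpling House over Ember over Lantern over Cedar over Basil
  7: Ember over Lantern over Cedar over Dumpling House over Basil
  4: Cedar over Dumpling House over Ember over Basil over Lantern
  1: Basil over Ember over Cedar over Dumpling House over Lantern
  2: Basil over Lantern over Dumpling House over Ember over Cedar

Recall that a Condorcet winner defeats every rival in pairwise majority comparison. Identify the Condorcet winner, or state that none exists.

Pairwise majorities:
Basil vs Cedar: 3 to 14, Cedar.
Basil vs Ember: Basil is ranked higher on 1+2 = 3 ballots, Ember on 14. Ember wins 14–3.
Basil vs Lantern: 4+1+2 = 7 for Basil, 10 for Lantern — Lantern by 10–7.
Basil vs Dumpling House: Basil is ranked higher on 1+2 = 3 ballots, Dumpling House on 14. Dumpling House wins 14–3.
Cedar vs Ember: Cedar is ranked higher on 4 ballots, Ember on 13. Ember wins 13–4.
Cedar vs Lantern: 5 to 12, Lantern.
Cedar vs Dumpling House: Cedar preferred on 7+4+1 = 12 ballots; Cedar wins 12–5.
Ember vs Lantern: Ember preferred on 3+7+4+1 = 15 ballots; Ember wins 15–2.
Ember vs Dumpling House: 8 to 9, Dumpling House.
Lantern vs Dumpling House: 9 to 8, Lantern.
No restaurant is unbeaten: Basil loses to Cedar; Cedar loses to Ember; Ember loses to Dumpling House; Lantern loses to Ember; Dumpling House loses to Cedar. In particular Cedar → Dumpling House → Ember → Cedar is a majority cycle — no Condorcet winner exists.

none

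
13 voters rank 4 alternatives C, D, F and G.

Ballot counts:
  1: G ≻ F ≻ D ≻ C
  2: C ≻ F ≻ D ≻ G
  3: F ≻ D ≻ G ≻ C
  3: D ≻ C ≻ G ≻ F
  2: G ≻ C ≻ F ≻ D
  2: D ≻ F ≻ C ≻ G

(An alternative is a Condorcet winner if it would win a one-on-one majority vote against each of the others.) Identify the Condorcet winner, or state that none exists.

none

Pairwise majorities:
C vs D: C is ranked higher on 2+2 = 4 ballots, D on 9. D wins 9–4.
C–F: C 7–6.
C vs G: C is ranked higher on 2+3+2 = 7 ballots, G on 6. C wins 7–6.
D vs F: D preferred on 3+2 = 5 ballots; F wins 8–5.
D vs G: D is ranked higher on 2+3+3+2 = 10 ballots, G on 3. D wins 10–3.
F vs G: F preferred on 2+3+2 = 7 ballots; F wins 7–6.
Each alternative drops at least one matchup (C loses to D; D loses to F; F loses to C; G loses to C); the cycle C > F > D > C rules out a Condorcet winner.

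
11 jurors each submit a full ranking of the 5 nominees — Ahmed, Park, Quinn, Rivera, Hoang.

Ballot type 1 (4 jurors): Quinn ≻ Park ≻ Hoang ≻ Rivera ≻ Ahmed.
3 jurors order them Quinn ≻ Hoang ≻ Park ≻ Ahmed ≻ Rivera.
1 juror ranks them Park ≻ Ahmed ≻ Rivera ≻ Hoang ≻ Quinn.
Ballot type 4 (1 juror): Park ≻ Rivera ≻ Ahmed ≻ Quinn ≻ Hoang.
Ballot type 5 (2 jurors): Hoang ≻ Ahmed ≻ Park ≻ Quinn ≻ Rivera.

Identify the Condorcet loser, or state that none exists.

Rivera

Head-to-head results (11 jurors):
Ahmed vs Park: 2 to 9, Park.
Ahmed vs Quinn: 1+1+2 = 4 for Ahmed, 7 for Quinn — Quinn by 7–4.
Ahmed vs Rivera: 6 to 5, Ahmed.
Ahmed vs Hoang: Ahmed preferred on 1+1 = 2 ballots; Hoang wins 9–2.
Park vs Quinn: Quinn wins 7–4.
Park vs Rivera: 4+3+1+1+2 = 11 for Park, 0 for Rivera — Park by 11–0.
Park vs Hoang: Park is ranked higher on 4+1+1 = 6 ballots, Hoang on 5. Park wins 6–5.
Quinn vs Rivera: Quinn, 9–2.
Quinn–Hoang: Quinn 8–3.
Rivera vs Hoang: Rivera preferred on 1+1 = 2 ballots; Hoang wins 9–2.
Rivera is beaten in every head-to-head and is the Condorcet loser.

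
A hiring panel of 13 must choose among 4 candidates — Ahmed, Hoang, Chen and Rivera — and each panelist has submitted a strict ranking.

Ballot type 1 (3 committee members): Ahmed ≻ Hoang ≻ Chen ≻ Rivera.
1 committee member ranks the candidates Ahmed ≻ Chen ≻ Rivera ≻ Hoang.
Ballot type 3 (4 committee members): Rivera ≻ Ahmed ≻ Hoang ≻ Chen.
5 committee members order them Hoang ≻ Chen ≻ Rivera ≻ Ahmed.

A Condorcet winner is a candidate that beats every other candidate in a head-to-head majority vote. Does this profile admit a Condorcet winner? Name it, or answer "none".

none

Head-to-head results (13 committee members):
Ahmed vs Hoang: Ahmed, 8–5.
Ahmed vs Chen: Ahmed, 8–5.
Ahmed–Rivera: Rivera 9–4.
Hoang vs Chen: Hoang wins 12–1.
Hoang vs Rivera: Hoang wins 8–5.
Chen–Rivera: Chen 9–4.
No candidate is unbeaten: Ahmed loses to Rivera; Hoang loses to Ahmed; Chen loses to Ahmed; Rivera loses to Hoang. In particular Ahmed > Hoang > Rivera > Ahmed is a majority cycle — no Condorcet winner exists.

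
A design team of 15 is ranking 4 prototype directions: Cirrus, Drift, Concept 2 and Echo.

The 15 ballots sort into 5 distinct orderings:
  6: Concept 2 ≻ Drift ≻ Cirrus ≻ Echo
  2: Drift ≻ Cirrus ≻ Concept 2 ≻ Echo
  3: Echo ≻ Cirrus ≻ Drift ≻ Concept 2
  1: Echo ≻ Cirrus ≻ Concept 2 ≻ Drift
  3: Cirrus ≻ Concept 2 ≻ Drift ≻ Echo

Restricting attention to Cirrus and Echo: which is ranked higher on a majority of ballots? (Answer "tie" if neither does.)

Ballots ranking Cirrus above Echo: 6 + 2 + 3 = 11.
Ballots ranking Echo above Cirrus: 15 − 11 = 4.
Cirrus wins the head-to-head 11–4.

Cirrus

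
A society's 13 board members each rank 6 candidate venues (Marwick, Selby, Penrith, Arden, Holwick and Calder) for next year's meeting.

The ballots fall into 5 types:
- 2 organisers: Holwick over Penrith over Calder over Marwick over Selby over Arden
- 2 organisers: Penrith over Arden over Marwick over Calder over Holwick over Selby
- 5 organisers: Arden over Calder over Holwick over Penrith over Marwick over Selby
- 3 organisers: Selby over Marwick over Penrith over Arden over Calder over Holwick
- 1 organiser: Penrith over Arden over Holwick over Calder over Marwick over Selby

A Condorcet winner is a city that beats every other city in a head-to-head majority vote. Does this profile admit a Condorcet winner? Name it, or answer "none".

none

Check each pair by majority over 13 ballots:
Marwick vs Selby: 2+2+5+1 = 10 for Marwick, 3 for Selby — Marwick by 10–3.
Marwick vs Penrith: 3 for Marwick, 10 for Penrith — Penrith by 10–3.
Marwick vs Arden: 2+3 = 5 for Marwick, 8 for Arden — Arden by 8–5.
Marwick vs Holwick: Marwick preferred on 2+3 = 5 ballots; Holwick wins 8–5.
Marwick vs Calder: Calder wins 8–5.
Selby vs Penrith: Selby is ranked higher on 3 ballots, Penrith on 10. Penrith wins 10–3.
Selby vs Arden: Selby is ranked higher on 2+3 = 5 ballots, Arden on 8. Arden wins 8–5.
Selby vs Holwick: Selby is ranked higher on 3 ballots, Holwick on 10. Holwick wins 10–3.
Selby vs Calder: Calder wins 10–3.
Penrith vs Arden: 8 to 5, Penrith.
Penrith vs Holwick: Penrith is ranked higher on 2+3+1 = 6 ballots, Holwick on 7. Holwick wins 7–6.
Penrith vs Calder: 8 to 5, Penrith.
Arden vs Holwick: Arden wins 11–2.
Arden vs Calder: 11 to 2, Arden.
Holwick–Calder: Calder 10–3.
Every city loses at least once (Marwick loses to Penrith; Selby loses to Marwick; Penrith loses to Holwick; Arden loses to Penrith; Holwick loses to Arden; Calder loses to Penrith). The majority relation contains the cycle Penrith beats Arden beats Holwick beats Penrith, so there is no Condorcet winner.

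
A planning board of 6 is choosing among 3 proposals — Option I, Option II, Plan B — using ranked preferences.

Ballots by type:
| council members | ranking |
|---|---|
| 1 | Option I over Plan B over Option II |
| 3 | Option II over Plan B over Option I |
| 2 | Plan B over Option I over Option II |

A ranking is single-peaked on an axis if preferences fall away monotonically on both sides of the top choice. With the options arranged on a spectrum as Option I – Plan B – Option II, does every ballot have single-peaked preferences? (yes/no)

yes

Axis positions: Option I=1, Plan B=2, Option II=3.
Type 1 (peak Option I at position 1): ranking walks positions 1-2-3, expanding outward from the peak — single-peaked.
Type 2 (peak Option II at position 3): ranking walks positions 3-2-1, expanding outward from the peak — single-peaked.
Type 3 (peak Plan B at position 2): ranking walks positions 2-1-3, expanding outward from the peak — single-peaked.
Every ranking is single-peaked on this axis.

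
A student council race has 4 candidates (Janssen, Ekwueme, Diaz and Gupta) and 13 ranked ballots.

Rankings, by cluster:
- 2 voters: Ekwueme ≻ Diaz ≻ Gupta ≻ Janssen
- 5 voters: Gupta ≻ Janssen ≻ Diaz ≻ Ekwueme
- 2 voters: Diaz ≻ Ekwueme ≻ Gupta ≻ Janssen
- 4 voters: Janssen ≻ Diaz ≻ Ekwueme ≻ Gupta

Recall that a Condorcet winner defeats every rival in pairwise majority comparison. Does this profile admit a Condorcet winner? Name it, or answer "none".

Pairwise majorities:
Janssen vs Ekwueme: Janssen preferred on 5+4 = 9 ballots; Janssen wins 9–4.
Janssen vs Diaz: 9 to 4, Janssen.
Janssen vs Gupta: 4 for Janssen, 9 for Gupta — Gupta by 9–4.
Ekwueme vs Diaz: Diaz wins 11–2.
Ekwueme vs Gupta: Ekwueme wins 8–5.
Diaz vs Gupta: Diaz is ranked higher on 2+2+4 = 8 ballots, Gupta on 5. Diaz wins 8–5.
Every candidate loses at least once (Janssen loses to Gupta; Ekwueme loses to Janssen; Diaz loses to Janssen; Gupta loses to Ekwueme). The majority relation contains the cycle Janssen beats Ekwueme beats Gupta beats Janssen, so there is no Condorcet winner.

none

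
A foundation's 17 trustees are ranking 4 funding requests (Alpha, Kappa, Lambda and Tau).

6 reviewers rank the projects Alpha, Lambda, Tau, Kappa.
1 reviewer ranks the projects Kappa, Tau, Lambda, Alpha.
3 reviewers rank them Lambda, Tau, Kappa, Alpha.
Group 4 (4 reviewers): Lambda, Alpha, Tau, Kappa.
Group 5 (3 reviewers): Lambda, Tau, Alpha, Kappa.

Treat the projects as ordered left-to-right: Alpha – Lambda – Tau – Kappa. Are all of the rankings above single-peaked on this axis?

Axis positions: Alpha=1, Lambda=2, Tau=3, Kappa=4.
Group 1 (peak Alpha at position 1): ranking walks positions 1-2-3-4, expanding outward from the peak — single-peaked.
Group 2 (peak Kappa at position 4): ranking walks positions 4-3-2-1, expanding outward from the peak — single-peaked.
Group 3 (peak Lambda at position 2): ranking walks positions 2-3-4-1, expanding outward from the peak — single-peaked.
Group 4 (peak Lambda at position 2): ranking walks positions 2-1-3-4, expanding outward from the peak — single-peaked.
Group 5 (peak Lambda at position 2): ranking walks positions 2-3-1-4, expanding outward from the peak — single-peaked.
Every ranking is single-peaked on this axis.

yes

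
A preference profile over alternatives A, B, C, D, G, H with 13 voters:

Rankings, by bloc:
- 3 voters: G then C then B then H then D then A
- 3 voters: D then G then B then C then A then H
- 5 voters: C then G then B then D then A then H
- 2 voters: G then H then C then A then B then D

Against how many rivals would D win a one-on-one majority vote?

D against each rival (13 voters):
D vs A: D preferred on 3+3+5 = 11 ballots; D wins 11–2.
D vs B: 3 to 10, B.
D vs C: C, 10–3.
D vs G: D preferred on 3 ballots; G wins 10–3.
D–H: D 8–5.
D beats A, H; loses to B, C, G — 2 pairwise wins.

2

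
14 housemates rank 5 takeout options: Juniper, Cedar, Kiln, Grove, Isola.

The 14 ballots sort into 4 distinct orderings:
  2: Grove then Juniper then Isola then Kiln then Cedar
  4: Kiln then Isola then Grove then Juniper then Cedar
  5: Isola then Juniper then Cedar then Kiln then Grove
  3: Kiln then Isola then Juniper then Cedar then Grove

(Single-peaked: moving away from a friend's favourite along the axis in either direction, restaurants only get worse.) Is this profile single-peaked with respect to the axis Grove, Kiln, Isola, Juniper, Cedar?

no

Axis positions: Grove=1, Kiln=2, Isola=3, Juniper=4, Cedar=5.
Faction 1: ranking walks positions 1-4-3-2-5; Juniper is ranked above Kiln even though Kiln lies between Juniper and the peak Grove on the axis — preferences dip and rise again. Not single-peaked.
Faction 2 (peak Kiln at position 2): ranking walks positions 2-3-1-4-5, expanding outward from the peak — single-peaked.
Faction 3 (peak Isola at position 3): ranking walks positions 3-4-5-2-1, expanding outward from the peak — single-peaked.
Faction 4 (peak Kiln at position 2): ranking walks positions 2-3-4-5-1, expanding outward from the peak — single-peaked.
Faction 1 violates single-peakedness, so the profile is not single-peaked on this axis.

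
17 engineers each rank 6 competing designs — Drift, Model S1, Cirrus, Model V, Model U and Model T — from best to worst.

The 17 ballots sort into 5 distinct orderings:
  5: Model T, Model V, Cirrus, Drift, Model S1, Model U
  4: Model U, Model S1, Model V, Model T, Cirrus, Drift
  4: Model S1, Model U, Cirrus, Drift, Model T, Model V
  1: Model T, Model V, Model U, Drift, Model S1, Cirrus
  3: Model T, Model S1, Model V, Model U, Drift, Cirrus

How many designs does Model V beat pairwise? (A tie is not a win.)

3

Model V against each rival (17 engineers):
Model V–Drift: Model V 13–4.
Model V vs Model S1: Model S1, 11–6.
Model V vs Cirrus: 13 to 4, Model V.
Model V vs Model U: Model V, 9–8.
Model V vs Model T: Model T, 13–4.
Model V beats Drift, Cirrus, Model U; loses to Model S1, Model T — 3 pairwise wins.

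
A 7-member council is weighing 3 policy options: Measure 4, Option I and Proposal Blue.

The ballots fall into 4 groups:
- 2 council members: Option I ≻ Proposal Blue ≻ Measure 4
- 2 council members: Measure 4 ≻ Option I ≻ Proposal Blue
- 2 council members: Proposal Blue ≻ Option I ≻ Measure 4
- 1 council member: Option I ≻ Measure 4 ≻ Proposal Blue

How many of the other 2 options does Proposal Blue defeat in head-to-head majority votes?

1

Proposal Blue against each rival (7 council members):
Proposal Blue vs Measure 4: Proposal Blue, 4–3.
Proposal Blue vs Option I: Proposal Blue preferred on 2 ballots; Option I wins 5–2.
Proposal Blue beats Measure 4; loses to Option I — 1 pairwise win.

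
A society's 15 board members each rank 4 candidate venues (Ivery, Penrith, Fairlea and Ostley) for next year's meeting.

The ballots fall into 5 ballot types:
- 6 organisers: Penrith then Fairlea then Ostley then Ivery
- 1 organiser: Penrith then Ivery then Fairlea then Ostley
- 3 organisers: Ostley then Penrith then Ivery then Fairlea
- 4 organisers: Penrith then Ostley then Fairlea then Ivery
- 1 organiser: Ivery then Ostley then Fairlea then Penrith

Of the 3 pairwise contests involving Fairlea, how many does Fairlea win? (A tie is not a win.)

Fairlea against each rival (15 organisers):
Fairlea–Ivery: Fairlea 10–5.
Fairlea vs Penrith: Penrith, 14–1.
Fairlea vs Ostley: 6+1 = 7 for Fairlea, 8 for Ostley — Ostley by 8–7.
Fairlea beats Ivery; loses to Penrith, Ostley — 1 pairwise win.

1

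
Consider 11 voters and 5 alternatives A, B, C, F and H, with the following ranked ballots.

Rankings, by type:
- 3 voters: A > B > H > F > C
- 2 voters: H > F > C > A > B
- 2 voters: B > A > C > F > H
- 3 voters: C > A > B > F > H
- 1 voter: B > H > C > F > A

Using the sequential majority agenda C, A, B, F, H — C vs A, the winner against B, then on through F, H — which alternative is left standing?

Round 1: C vs A — 6–5, C advances.
Round 2: C vs B — 5–6, B advances.
Round 3: B vs F — 9–2, B advances.
Round 4: B vs H — 9–2, B advances.
B survives the agenda.

B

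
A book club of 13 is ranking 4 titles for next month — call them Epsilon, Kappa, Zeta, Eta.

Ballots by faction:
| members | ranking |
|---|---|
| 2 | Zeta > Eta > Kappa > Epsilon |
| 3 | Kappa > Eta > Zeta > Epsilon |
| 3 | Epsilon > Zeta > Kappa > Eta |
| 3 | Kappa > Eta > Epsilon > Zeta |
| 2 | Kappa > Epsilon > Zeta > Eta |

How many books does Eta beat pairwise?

1

Eta against each rival (13 members):
Eta vs Epsilon: Eta, 8–5.
Eta vs Kappa: Kappa, 11–2.
Eta vs Zeta: 3+3 = 6 for Eta, 7 for Zeta — Zeta by 7–6.
Eta beats Epsilon; loses to Kappa, Zeta — 1 pairwise win.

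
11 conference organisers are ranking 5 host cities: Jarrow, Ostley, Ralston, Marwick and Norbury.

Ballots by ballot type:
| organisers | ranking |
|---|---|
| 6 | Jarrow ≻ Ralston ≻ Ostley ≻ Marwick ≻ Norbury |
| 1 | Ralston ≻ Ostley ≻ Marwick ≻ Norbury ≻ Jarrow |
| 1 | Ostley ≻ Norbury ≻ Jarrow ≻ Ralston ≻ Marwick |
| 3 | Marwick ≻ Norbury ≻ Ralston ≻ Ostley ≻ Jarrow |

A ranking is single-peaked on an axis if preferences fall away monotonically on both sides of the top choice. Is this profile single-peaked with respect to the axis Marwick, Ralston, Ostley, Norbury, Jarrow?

Axis positions: Marwick=1, Ralston=2, Ostley=3, Norbury=4, Jarrow=5.
Ballot type 1: ranking walks positions 5-2-3-1-4; Ralston is ranked above Norbury even though Norbury lies between Ralston and the peak Jarrow on the axis — preferences dip and rise again. Not single-peaked.
Ballot type 2 (peak Ralston at position 2): ranking walks positions 2-3-1-4-5, expanding outward from the peak — single-peaked.
Ballot type 3 (peak Ostley at position 3): ranking walks positions 3-4-5-2-1, expanding outward from the peak — single-peaked.
Ballot type 4: ranking walks positions 1-4-2-3-5; Norbury is ranked above Ralston even though Ralston lies between Norbury and the peak Marwick on the axis — preferences dip and rise again. Not single-peaked.
Ballot type 1 violates single-peakedness, so the profile is not single-peaked on this axis.

no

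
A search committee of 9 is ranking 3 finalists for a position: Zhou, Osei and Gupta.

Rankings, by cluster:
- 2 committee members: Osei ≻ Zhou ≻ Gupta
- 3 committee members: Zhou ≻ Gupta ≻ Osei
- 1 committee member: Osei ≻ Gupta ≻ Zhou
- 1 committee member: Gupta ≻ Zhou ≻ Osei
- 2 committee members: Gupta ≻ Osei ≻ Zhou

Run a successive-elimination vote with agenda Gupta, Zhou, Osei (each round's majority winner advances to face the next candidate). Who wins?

Osei

Round 1: Gupta vs Zhou — 4–5, Zhou advances.
Round 2: Zhou vs Osei — 4–5, Osei advances.
The agenda winner is Osei.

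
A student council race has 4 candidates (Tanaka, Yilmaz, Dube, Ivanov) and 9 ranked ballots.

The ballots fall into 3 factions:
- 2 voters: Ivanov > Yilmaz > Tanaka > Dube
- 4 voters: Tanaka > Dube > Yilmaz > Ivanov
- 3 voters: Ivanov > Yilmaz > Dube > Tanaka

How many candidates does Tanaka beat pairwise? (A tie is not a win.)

1

Tanaka against each rival (9 voters):
Tanaka–Yilmaz: Yilmaz 5–4.
Tanaka–Dube: Tanaka 6–3.
Tanaka vs Ivanov: Tanaka is ranked higher on 4 ballots, Ivanov on 5. Ivanov wins 5–4.
Tanaka beats Dube; loses to Yilmaz, Ivanov — 1 pairwise win.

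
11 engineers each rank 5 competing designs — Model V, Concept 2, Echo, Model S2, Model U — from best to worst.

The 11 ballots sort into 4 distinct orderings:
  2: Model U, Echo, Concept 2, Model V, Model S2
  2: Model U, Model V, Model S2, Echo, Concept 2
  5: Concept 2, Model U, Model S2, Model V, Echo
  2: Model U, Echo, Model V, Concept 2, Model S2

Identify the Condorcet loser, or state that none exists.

Pairwise majorities:
Model V vs Concept 2: Concept 2, 7–4.
Model V vs Echo: Model V is ranked higher on 2+5 = 7 ballots, Echo on 4. Model V wins 7–4.
Model V vs Model S2: Model V wins 6–5.
Model V vs Model U: Model U, 11–0.
Concept 2–Echo: Echo 6–5.
Concept 2 vs Model S2: 2+5+2 = 9 for Concept 2, 2 for Model S2 — Concept 2 by 9–2.
Concept 2 vs Model U: Concept 2 preferred on 5 ballots; Model U wins 6–5.
Echo vs Model S2: Model S2, 7–4.
Echo vs Model U: Model U, 11–0.
Model S2 vs Model U: 0 for Model S2, 11 for Model U — Model U by 11–0.
Each design has at least one pairwise win (Model V beats Echo; Concept 2 beats Model V; Echo beats Concept 2; Model S2 beats Echo; Model U beats Model V) — no Condorcet loser.

none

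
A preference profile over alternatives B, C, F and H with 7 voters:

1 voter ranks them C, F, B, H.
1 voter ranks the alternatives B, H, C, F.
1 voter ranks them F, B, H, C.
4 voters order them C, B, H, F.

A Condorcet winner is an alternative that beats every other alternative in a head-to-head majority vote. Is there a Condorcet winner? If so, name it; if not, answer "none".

C

Check each pair by majority over 7 ballots:
B vs C: B preferred on 1+1 = 2 ballots; C wins 5–2.
B–F: B 5–2.
B vs H: B, 7–0.
C vs F: 6 to 1, C.
C vs H: 1+4 = 5 for C, 2 for H — C by 5–2.
F vs H: H, 5–2.
C defeats every rival head-to-head and is the Condorcet winner.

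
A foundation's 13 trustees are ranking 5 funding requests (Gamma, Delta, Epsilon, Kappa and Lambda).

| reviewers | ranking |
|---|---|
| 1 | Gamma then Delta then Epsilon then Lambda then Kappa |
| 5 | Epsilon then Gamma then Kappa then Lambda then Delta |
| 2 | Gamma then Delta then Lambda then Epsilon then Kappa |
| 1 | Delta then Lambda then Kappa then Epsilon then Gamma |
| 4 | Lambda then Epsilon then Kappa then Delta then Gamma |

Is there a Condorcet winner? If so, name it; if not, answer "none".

Check each pair by majority over 13 ballots:
Gamma vs Delta: 1+5+2 = 8 for Gamma, 5 for Delta — Gamma by 8–5.
Gamma vs Epsilon: 1+2 = 3 for Gamma, 10 for Epsilon — Epsilon by 10–3.
Gamma vs Kappa: 8 to 5, Gamma.
Gamma vs Lambda: Gamma is ranked higher on 1+5+2 = 8 ballots, Lambda on 5. Gamma wins 8–5.
Delta vs Epsilon: 4 to 9, Epsilon.
Delta vs Kappa: Delta is ranked higher on 1+2+1 = 4 ballots, Kappa on 9. Kappa wins 9–4.
Delta vs Lambda: Delta preferred on 1+2+1 = 4 ballots; Lambda wins 9–4.
Epsilon vs Kappa: 12 to 1, Epsilon.
Epsilon vs Lambda: 6 to 7, Lambda.
Kappa vs Lambda: 5 for Kappa, 8 for Lambda — Lambda by 8–5.
Each project drops at least one matchup (Gamma loses to Epsilon; Delta loses to Gamma; Epsilon loses to Lambda; Kappa loses to Gamma; Lambda loses to Gamma); the cycle Gamma beats Lambda beats Epsilon beats Gamma rules out a Condorcet winner.

none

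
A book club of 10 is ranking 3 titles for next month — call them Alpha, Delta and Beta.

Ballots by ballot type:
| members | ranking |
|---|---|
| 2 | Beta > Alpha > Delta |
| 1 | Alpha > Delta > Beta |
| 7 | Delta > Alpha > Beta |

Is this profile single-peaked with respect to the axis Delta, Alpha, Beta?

yes

Axis positions: Delta=1, Alpha=2, Beta=3.
Ballot type 1 (peak Beta at position 3): ranking walks positions 3-2-1, expanding outward from the peak — single-peaked.
Ballot type 2 (peak Alpha at position 2): ranking walks positions 2-1-3, expanding outward from the peak — single-peaked.
Ballot type 3 (peak Delta at position 1): ranking walks positions 1-2-3, expanding outward from the peak — single-peaked.
Every ranking is single-peaked on this axis.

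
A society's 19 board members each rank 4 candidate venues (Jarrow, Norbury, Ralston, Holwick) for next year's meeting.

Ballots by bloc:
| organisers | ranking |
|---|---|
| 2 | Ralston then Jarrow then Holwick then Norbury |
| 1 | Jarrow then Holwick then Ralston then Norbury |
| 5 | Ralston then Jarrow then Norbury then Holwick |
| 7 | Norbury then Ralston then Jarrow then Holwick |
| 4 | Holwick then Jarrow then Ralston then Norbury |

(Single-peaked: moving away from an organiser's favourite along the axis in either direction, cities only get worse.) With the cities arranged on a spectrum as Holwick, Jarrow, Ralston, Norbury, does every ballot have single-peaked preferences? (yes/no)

yes

Axis positions: Holwick=1, Jarrow=2, Ralston=3, Norbury=4.
Bloc 1 (peak Ralston at position 3): ranking walks positions 3-2-1-4, expanding outward from the peak — single-peaked.
Bloc 2 (peak Jarrow at position 2): ranking walks positions 2-1-3-4, expanding outward from the peak — single-peaked.
Bloc 3 (peak Ralston at position 3): ranking walks positions 3-2-4-1, expanding outward from the peak — single-peaked.
Bloc 4 (peak Norbury at position 4): ranking walks positions 4-3-2-1, expanding outward from the peak — single-peaked.
Bloc 5 (peak Holwick at position 1): ranking walks positions 1-2-3-4, expanding outward from the peak — single-peaked.
Every ranking is single-peaked on this axis.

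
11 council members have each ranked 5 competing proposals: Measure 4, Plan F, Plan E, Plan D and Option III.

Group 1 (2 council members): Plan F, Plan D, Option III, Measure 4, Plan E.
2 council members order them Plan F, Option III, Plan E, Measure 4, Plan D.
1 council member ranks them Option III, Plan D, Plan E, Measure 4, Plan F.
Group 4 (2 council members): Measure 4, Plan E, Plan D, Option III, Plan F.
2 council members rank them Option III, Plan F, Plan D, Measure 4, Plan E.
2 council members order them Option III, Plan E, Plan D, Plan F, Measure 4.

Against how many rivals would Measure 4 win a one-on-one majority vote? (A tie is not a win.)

1

Measure 4 against each rival (11 council members):
Measure 4 vs Plan F: 1+2 = 3 for Measure 4, 8 for Plan F — Plan F by 8–3.
Measure 4 vs Plan E: Measure 4 is ranked higher on 2+2+2 = 6 ballots, Plan E on 5. Measure 4 wins 6–5.
Measure 4 vs Plan D: Plan D wins 7–4.
Measure 4 vs Option III: Measure 4 preferred on 2 ballots; Option III wins 9–2.
Measure 4 beats Plan E; loses to Plan F, Plan D, Option III — 1 pairwise win.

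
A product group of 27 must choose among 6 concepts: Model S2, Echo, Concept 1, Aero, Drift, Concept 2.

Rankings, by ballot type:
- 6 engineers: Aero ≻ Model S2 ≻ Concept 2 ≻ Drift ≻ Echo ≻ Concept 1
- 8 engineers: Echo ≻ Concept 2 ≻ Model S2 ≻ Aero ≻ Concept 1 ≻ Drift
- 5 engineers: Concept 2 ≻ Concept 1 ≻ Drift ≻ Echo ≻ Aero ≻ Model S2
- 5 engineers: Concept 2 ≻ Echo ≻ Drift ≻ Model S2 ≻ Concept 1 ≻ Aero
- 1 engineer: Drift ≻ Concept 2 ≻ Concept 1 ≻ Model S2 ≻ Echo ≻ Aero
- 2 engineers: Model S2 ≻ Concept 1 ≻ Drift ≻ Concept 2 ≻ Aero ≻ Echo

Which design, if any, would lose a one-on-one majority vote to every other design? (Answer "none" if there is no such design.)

none

Pairwise majorities:
Model S2–Echo: Echo 18–9.
Model S2 vs Concept 1: Model S2, 21–6.
Model S2 vs Aero: Model S2 is ranked higher on 8+5+1+2 = 16 ballots, Aero on 11. Model S2 wins 16–11.
Model S2 vs Drift: 6+8+2 = 16 for Model S2, 11 for Drift — Model S2 by 16–11.
Model S2–Concept 2: Concept 2 19–8.
Echo vs Concept 1: Echo, 19–8.
Echo vs Aero: Echo wins 19–8.
Echo vs Drift: Drift wins 14–13.
Echo vs Concept 2: Echo preferred on 8 ballots; Concept 2 wins 19–8.
Concept 1 vs Aero: Concept 1 is ranked higher on 5+5+1+2 = 13 ballots, Aero on 14. Aero wins 14–13.
Concept 1 vs Drift: Concept 1 is ranked higher on 8+5+2 = 15 ballots, Drift on 12. Concept 1 wins 15–12.
Concept 1 vs Concept 2: 2 to 25, Concept 2.
Aero vs Drift: Aero preferred on 6+8 = 14 ballots; Aero wins 14–13.
Aero vs Concept 2: Aero is ranked higher on 6 ballots, Concept 2 on 21. Concept 2 wins 21–6.
Drift vs Concept 2: 1+2 = 3 for Drift, 24 for Concept 2 — Concept 2 by 24–3.
Each design has at least one pairwise win (Model S2 beats Concept 1; Echo beats Model S2; Concept 1 beats Drift; Aero beats Concept 1; Drift beats Echo; Concept 2 beats Model S2) — no Condorcet loser.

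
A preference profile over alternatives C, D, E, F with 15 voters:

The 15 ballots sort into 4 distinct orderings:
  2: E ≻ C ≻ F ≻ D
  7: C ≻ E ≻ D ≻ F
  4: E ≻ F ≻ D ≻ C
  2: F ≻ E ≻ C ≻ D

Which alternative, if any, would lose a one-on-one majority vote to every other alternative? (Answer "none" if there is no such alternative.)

D

Head-to-head results (15 voters):
C vs D: C wins 11–4.
C vs E: 7 to 8, E.
C–F: C 9–6.
D vs E: E, 15–0.
D vs F: D is ranked higher on 7 ballots, F on 8. F wins 8–7.
E vs F: E, 13–2.
Only D has no wins; D is the Condorcet loser.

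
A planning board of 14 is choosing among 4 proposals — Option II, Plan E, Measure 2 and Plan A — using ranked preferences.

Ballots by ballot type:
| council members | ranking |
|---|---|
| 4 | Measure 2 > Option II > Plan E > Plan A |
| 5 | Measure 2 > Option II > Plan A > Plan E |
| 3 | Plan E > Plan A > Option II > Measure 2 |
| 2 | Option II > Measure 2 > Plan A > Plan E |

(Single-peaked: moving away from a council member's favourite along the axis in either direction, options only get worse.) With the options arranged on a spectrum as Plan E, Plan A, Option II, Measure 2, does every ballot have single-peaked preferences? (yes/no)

no

Axis positions: Plan E=1, Plan A=2, Option II=3, Measure 2=4.
Ballot type 1: ranking walks positions 4-3-1-2; Plan E is ranked above Plan A even though Plan A lies between Plan E and the peak Measure 2 on the axis — preferences dip and rise again. Not single-peaked.
Ballot type 2 (peak Measure 2 at position 4): ranking walks positions 4-3-2-1, expanding outward from the peak — single-peaked.
Ballot type 3 (peak Plan E at position 1): ranking walks positions 1-2-3-4, expanding outward from the peak — single-peaked.
Ballot type 4 (peak Option II at position 3): ranking walks positions 3-4-2-1, expanding outward from the peak — single-peaked.
Ballot type 1 violates single-peakedness, so the profile is not single-peaked on this axis.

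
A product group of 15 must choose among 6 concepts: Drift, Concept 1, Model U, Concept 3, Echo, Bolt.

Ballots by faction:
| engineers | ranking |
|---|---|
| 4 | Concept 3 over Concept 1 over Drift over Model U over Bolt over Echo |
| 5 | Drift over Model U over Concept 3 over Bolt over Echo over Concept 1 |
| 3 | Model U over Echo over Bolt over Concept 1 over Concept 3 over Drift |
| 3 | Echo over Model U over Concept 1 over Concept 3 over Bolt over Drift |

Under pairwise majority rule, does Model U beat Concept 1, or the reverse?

Ballots ranking Model U above Concept 1: 5 + 3 + 3 = 11.
Ballots ranking Concept 1 above Model U: 15 − 11 = 4.
Model U wins the head-to-head 11–4.

Model U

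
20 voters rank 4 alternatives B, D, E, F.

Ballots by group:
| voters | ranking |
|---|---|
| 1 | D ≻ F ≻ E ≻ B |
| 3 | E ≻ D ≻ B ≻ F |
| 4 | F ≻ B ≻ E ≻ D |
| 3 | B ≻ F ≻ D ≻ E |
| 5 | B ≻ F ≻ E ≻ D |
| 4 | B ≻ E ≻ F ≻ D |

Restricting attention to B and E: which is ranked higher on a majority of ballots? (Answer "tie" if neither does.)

Ballots ranking B above E: 4 + 3 + 5 + 4 = 16.
Ballots ranking E above B: 20 − 16 = 4.
B wins the head-to-head 16–4.

B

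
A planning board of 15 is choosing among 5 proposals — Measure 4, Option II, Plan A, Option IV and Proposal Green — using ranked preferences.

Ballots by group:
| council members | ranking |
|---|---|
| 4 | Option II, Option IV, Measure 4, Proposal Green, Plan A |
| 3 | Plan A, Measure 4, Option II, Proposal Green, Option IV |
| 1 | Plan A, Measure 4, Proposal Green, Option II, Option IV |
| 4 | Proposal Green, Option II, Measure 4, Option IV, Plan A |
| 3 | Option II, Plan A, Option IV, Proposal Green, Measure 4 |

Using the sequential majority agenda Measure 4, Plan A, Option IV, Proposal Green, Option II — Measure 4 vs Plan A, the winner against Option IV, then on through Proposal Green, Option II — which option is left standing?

Round 1: Measure 4 vs Plan A — 8–7, Measure 4 advances.
Round 2: Measure 4 vs Option IV — 8–7, Measure 4 advances.
Round 3: Measure 4 vs Proposal Green — 8–7, Measure 4 advances.
Round 4: Measure 4 vs Option II — 4–11, Option II advances.
The agenda winner is Option II.

Option II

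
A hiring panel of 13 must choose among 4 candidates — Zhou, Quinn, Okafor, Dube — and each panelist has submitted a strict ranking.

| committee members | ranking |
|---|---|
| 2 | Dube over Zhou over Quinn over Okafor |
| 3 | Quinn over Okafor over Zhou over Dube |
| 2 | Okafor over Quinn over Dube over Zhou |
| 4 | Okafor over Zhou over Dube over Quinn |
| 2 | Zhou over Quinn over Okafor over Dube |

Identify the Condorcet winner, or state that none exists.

Pairwise majorities:
Zhou vs Quinn: Zhou, 8–5.
Zhou vs Okafor: Okafor wins 9–4.
Zhou–Dube: Zhou 9–4.
Quinn–Okafor: Quinn 7–6.
Quinn vs Dube: Quinn, 7–6.
Okafor vs Dube: Okafor, 11–2.
No candidate is unbeaten: Zhou loses to Okafor; Quinn loses to Zhou; Okafor loses to Quinn; Dube loses to Zhou. In particular Zhou → Quinn → Okafor → Zhou is a majority cycle — no Condorcet winner exists.

none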